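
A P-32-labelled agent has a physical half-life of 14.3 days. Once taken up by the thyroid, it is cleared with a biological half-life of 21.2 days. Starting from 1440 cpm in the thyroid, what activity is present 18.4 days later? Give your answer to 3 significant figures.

1/t_eff = 1/t_phys + 1/t_biol = 1/14.3 + 1/21.2 = 0.1171 per day.
t_eff = 14.3 × 21.2 / (14.3 + 21.2) ≈ 8.5397 days.
Remaining = 1440 × (1/2)^(18.4/8.5397) = 1440 × (1/2)^2.1546 ≈ 323.41 cpm.

323 cpm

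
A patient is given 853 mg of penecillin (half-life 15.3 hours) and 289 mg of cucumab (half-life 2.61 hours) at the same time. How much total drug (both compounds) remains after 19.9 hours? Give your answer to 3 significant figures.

348 mg

penecillin: 853 × (1/2)^(19.9/15.3) = 853 × (1/2)^1.3007 ≈ 346.27 mg.
cucumab: 289 × (1/2)^(19.9/2.61) = 289 × (1/2)^7.6245 ≈ 1.4645 mg.
Total = 346.27 + 1.4645 ≈ 347.73 mg.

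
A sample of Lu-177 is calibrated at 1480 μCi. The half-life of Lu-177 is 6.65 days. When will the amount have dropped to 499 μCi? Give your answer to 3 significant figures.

10.4 days

Fraction remaining = 499/1480 ≈ 0.33716.
n = log₂(1480/499) = ln(2.9659)/ln 2 ≈ 1.5685 half-lives.
t = n × t½ = 1.5685 × 6.65 ≈ 10.43 days.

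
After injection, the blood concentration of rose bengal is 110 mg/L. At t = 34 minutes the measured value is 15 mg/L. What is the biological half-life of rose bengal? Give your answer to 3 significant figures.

A/A₀ = 15/110 ≈ 0.13636.
n = log₂(7.3333) ≈ 2.8745 half-lives elapsed in 34 minutes.
t½ = 34/2.8745 ≈ 11.828 minutes.

11.8 minutes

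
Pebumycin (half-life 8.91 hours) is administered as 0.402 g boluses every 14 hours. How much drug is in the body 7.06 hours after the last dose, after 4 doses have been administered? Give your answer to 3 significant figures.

0.345 g

The 4 doses were given 49.06, 35.06, 21.06, 7.06 hours ago.
Total = 0.402·(1/2)^(49.06/8.91) + 0.402·(1/2)^(35.06/8.91) + 0.402·(1/2)^(21.06/8.91) + 0.402·(1/2)^(7.06/8.91)
      = 0.0088451 + 0.026285 + 0.078109 + 0.23211 ≈ 0.34535 g.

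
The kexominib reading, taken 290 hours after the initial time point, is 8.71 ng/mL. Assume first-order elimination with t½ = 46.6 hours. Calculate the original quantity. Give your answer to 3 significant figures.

651 ng/mL

Number of half-lives elapsed: n = 290/46.6 ≈ 6.2232.
A₀ = A × 2^n = 8.71 × 2^6.2232 = 8.71 × 74.707 ≈ 650.7 ng/mL.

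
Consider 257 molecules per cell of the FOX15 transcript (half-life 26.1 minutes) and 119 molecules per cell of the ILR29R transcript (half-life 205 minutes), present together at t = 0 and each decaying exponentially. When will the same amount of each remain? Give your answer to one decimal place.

33.2 minutes

Set 257·(1/2)^(t/26.1) = 119·(1/2)^(t/205).
Taking log₂: log₂(257/119) = t·(1/26.1 − 1/205).
log₂(2.1597) = 1.1108; 1/26.1 − 1/205 = 0.033436.
t = 1.1108 / 0.033436 ≈ 33.222 minutes.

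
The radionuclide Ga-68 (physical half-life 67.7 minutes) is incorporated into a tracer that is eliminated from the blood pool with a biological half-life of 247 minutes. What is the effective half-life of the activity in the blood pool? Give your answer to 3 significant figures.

1/t_eff = 1/t_phys + 1/t_biol = 1/67.7 + 1/247 = 0.01882 per minute.
t_eff = 67.7 × 247 / (67.7 + 247) ≈ 53.136 minutes.

53.1 minutes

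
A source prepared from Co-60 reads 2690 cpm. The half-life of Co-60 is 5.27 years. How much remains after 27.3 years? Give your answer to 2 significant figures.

74 cpm

Number of half-lives: n = 27.3/5.27 ≈ 5.1803.
Remaining = 2690 × (1/2)^5.1803 = 2690 × 0.027579 ≈ 74.189 cpm.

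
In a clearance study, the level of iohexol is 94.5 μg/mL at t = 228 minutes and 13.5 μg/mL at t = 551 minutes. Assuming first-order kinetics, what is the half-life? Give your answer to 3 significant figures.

Over Δt = 551 − 228 = 323 minutes, the level fell by a factor of 94.5/13.5 ≈ 7.
n = log₂(7) ≈ 2.8074 half-lives, so t½ = 323/2.8074 ≈ 115.05 minutes.

115 minutes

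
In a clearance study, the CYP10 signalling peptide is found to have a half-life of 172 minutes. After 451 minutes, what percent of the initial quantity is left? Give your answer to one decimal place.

n = 451/172 ≈ 2.6221 half-lives.
Fraction remaining = (1/2)^2.6221 ≈ 0.16243, i.e. 16.243%.

16.2%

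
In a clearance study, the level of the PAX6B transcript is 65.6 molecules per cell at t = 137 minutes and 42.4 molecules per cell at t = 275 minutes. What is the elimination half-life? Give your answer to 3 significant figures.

219 minutes

Over Δt = 275 − 137 = 138 minutes, the level fell by a factor of 65.6/42.4 ≈ 1.5472.
n = log₂(1.5472) ≈ 0.62963 half-lives, so t½ = 138/0.62963 ≈ 219.18 minutes.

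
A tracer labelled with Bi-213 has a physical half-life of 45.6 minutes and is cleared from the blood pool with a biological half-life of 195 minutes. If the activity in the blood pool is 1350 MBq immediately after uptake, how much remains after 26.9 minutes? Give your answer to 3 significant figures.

815 MBq

1/t_eff = 1/t_phys + 1/t_biol = 1/45.6 + 1/195 = 0.027058 per minute.
t_eff = 45.6 × 195 / (45.6 + 195) ≈ 36.958 minutes.
Remaining = 1350 × (1/2)^(26.9/36.958) = 1350 × (1/2)^0.72786 ≈ 815.13 MBq.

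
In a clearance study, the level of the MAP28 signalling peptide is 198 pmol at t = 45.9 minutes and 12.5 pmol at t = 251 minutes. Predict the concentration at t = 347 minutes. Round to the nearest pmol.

3 pmol

Over Δt = 251 − 45.9 = 205.1 minutes, the level fell by a factor of 198/12.5 ≈ 15.84.
n = log₂(15.84) ≈ 3.9855 half-lives, so t½ = 205.1/3.9855 ≈ 51.462 minutes.
From t = 251 to t = 347: 12.5 × (1/2)^((347−251)/51.462) ≈ 3.4304 pmol.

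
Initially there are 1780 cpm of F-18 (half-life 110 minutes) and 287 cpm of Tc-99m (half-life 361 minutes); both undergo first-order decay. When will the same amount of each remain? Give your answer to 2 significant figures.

Set 1780·(1/2)^(t/110) = 287·(1/2)^(t/361).
Taking log₂: log₂(1780/287) = t·(1/110 − 1/361).
log₂(6.2021) = 2.6328; 1/110 − 1/361 = 0.0063208.
t = 2.6328 / 0.0063208 ≈ 416.52 minutes.

420 minutes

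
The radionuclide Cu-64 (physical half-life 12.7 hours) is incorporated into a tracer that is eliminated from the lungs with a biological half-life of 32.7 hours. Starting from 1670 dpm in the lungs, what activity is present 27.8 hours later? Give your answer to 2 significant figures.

1/t_eff = 1/t_phys + 1/t_biol = 1/12.7 + 1/32.7 = 0.10932 per hour.
t_eff = 12.7 × 32.7 / (12.7 + 32.7) ≈ 9.1474 hours.
Remaining = 1670 × (1/2)^(27.8/9.1474) = 1670 × (1/2)^3.0391 ≈ 203.16 dpm.

200 dpm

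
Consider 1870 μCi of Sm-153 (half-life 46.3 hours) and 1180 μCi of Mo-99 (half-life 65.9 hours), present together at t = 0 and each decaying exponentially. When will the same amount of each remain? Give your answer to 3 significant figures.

Set 1870·(1/2)^(t/46.3) = 1180·(1/2)^(t/65.9).
Taking log₂: log₂(1870/1180) = t·(1/46.3 − 1/65.9).
log₂(1.5847) = 0.66425; 1/46.3 − 1/65.9 = 0.0064238.
t = 0.66425 / 0.0064238 ≈ 103.41 hours.

103 hours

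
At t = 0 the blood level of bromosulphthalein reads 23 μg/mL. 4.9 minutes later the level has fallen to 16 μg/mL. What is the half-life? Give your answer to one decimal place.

9.4 minutes

A/A₀ = 16/23 ≈ 0.69565.
n = log₂(1.4375) ≈ 0.52356 half-lives elapsed in 4.9 minutes.
t½ = 4.9/0.52356 ≈ 9.359 minutes.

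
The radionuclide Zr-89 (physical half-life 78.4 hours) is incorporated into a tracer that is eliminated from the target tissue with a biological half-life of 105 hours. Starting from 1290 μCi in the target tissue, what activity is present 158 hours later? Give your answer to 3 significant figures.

1/t_eff = 1/t_phys + 1/t_biol = 1/78.4 + 1/105 = 0.022279 per hour.
t_eff = 78.4 × 105 / (78.4 + 105) ≈ 44.885 hours.
Remaining = 1290 × (1/2)^(158/44.885) = 1290 × (1/2)^3.5201 ≈ 112.45 μCi.

112 μCi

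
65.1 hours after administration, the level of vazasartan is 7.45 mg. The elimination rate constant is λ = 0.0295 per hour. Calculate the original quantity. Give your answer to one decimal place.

t½ = ln 2 / λ = 0.69315 / 0.0295 ≈ 23.497 hours.
Number of half-lives elapsed: n = 65.1/23.497 ≈ 2.7706.
A₀ = A × 2^n = 7.45 × 2^2.7706 = 7.45 × 6.824 ≈ 50.839 mg.

50.8 mg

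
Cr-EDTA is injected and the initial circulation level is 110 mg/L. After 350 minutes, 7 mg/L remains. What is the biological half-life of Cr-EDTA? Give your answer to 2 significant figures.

88 minutes

A/A₀ = 7/110 ≈ 0.063636.
n = log₂(15.714) ≈ 3.974 half-lives elapsed in 350 minutes.
t½ = 350/3.974 ≈ 88.072 minutes.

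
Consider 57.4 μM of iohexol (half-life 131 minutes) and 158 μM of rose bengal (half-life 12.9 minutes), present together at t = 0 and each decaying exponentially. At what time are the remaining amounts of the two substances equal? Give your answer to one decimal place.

Set 57.4·(1/2)^(t/131) = 158·(1/2)^(t/12.9).
Taking log₂: log₂(57.4/158) = t·(1/131 − 1/12.9).
log₂(0.36329) = -1.4608; 1/131 − 1/12.9 = -0.069886.
t = -1.4608 / -0.069886 ≈ 20.903 minutes.

20.9 minutes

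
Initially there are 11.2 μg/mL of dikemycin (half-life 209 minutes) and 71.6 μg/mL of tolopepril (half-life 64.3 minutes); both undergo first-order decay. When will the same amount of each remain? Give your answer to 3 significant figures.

Set 11.2·(1/2)^(t/209) = 71.6·(1/2)^(t/64.3).
Taking log₂: log₂(11.2/71.6) = t·(1/209 − 1/64.3).
log₂(0.15642) = -2.6765; 1/209 − 1/64.3 = -0.010767.
t = -2.6765 / -0.010767 ≈ 248.57 minutes.

249 minutes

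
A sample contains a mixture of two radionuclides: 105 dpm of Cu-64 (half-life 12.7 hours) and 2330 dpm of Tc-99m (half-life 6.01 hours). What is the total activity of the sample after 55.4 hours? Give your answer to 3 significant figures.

9.02 dpm

Cu-64: 105 × (1/2)^(55.4/12.7) = 105 × (1/2)^4.3622 ≈ 5.1055 dpm.
Tc-99m: 2330 × (1/2)^(55.4/6.01) = 2330 × (1/2)^9.218 ≈ 3.9126 dpm.
Total = 5.1055 + 3.9126 ≈ 9.0181 dpm.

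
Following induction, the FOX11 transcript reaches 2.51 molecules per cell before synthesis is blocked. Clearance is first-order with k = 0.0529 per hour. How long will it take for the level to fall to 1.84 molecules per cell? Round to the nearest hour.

6 hours

t½ = ln 2 / k = 0.69315 / 0.0529 ≈ 13.103 hours.
Fraction remaining = 1.84/2.51 ≈ 0.73307.
n = log₂(2.51/1.84) = ln(1.3641)/ln 2 ≈ 0.44798 half-lives.
t = n × t½ = 0.44798 × 13.103 ≈ 5.8699 hours.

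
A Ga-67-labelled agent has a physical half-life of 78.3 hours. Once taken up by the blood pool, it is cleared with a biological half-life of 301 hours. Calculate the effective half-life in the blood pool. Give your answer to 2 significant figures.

1/t_eff = 1/t_phys + 1/t_biol = 1/78.3 + 1/301 = 0.016094 per hour.
t_eff = 78.3 × 301 / (78.3 + 301) ≈ 62.136 hours.

62 hours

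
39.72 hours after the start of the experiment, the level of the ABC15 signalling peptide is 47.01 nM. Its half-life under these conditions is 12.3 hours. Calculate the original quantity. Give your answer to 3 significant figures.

Number of half-lives elapsed: n = 39.72/12.3 ≈ 3.2293.
A₀ = A × 2^n = 47.01 × 2^3.2293 = 47.01 × 9.3779 ≈ 440.86 nM.

441 nM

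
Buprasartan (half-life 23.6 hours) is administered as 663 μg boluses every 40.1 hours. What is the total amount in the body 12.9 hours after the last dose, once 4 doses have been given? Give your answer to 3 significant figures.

The 4 doses were given 133.2, 93.1, 53, 12.9 hours ago.
Total = 663·(1/2)^(133.2/23.6) + 663·(1/2)^(93.1/23.6) + 663·(1/2)^(53/23.6) + 663·(1/2)^(12.9/23.6)
      = 13.258 + 43.05 + 139.79 + 453.91 ≈ 650 μg.

650 μg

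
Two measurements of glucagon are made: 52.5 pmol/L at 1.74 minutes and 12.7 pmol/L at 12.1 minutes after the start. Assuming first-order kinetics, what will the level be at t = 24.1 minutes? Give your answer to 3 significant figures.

2.45 pmol/L

Over Δt = 12.1 − 1.74 = 10.36 minutes, the level fell by a factor of 52.5/12.7 ≈ 4.1339.
n = log₂(4.1339) ≈ 2.0475 half-lives, so t½ = 10.36/2.0475 ≈ 5.0599 minutes.
From t = 12.1 to t = 24.1: 12.7 × (1/2)^((24.1−12.1)/5.0599) ≈ 2.454 pmol/L.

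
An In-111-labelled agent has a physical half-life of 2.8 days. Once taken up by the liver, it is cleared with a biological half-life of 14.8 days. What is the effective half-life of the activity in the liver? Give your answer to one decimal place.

1/t_eff = 1/t_phys + 1/t_biol = 1/2.8 + 1/14.8 = 0.42471 per day.
t_eff = 2.8 × 14.8 / (2.8 + 14.8) ≈ 2.3545 days.

2.4 days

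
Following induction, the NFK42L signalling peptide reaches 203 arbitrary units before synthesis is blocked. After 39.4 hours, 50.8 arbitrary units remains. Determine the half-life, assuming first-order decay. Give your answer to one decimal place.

19.7 hours

A/A₀ = 50.8/203 ≈ 0.25025.
n = log₂(3.9961) ≈ 1.9986 half-lives elapsed in 39.4 hours.
t½ = 39.4/1.9986 ≈ 19.714 hours.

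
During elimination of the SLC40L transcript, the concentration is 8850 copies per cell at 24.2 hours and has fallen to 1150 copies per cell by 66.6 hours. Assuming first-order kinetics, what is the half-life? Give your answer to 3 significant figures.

Over Δt = 66.6 − 24.2 = 42.4 hours, the level fell by a factor of 8850/1150 ≈ 7.6957.
n = log₂(7.6957) ≈ 2.944 half-lives, so t½ = 42.4/2.944 ≈ 14.402 hours.

14.4 hours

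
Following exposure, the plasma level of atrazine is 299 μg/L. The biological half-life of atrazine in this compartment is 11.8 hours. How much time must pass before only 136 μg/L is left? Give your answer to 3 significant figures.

Fraction remaining = 136/299 ≈ 0.45485.
n = log₂(299/136) = ln(2.1985)/ln 2 ≈ 1.1365 half-lives.
t = n × t½ = 1.1365 × 11.8 ≈ 13.411 hours.

13.4 hours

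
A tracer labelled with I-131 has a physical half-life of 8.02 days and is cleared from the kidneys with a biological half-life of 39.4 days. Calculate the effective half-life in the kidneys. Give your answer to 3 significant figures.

6.66 days

1/t_eff = 1/t_phys + 1/t_biol = 1/8.02 + 1/39.4 = 0.15007 per day.
t_eff = 8.02 × 39.4 / (8.02 + 39.4) ≈ 6.6636 days.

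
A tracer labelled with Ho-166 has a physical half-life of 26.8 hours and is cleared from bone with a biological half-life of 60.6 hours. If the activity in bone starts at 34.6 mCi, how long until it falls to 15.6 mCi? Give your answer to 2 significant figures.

1/t_eff = 1/t_phys + 1/t_biol = 1/26.8 + 1/60.6 = 0.053815 per hour.
t_eff = 26.8 × 60.6 / (26.8 + 60.6) ≈ 18.582 hours.
n = log₂(34.6/15.6) ≈ 1.1492; t = 1.1492 × 18.582 ≈ 21.355 hours.

21 hours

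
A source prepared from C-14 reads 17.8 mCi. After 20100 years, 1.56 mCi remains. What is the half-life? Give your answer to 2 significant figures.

A/A₀ = 1.56/17.8 ≈ 0.08764.
n = log₂(11.41) ≈ 3.5123 half-lives elapsed in 20100 years.
t½ = 20100/3.5123 ≈ 5722.8 years.

5700 years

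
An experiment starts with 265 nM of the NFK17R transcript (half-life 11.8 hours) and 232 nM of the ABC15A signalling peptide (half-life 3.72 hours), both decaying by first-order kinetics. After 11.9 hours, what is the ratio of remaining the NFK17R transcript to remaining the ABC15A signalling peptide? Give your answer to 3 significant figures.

5.21

NFK17R transcript: 265 × (1/2)^(11.9/11.8) = 265 × (1/2)^1.0085 ≈ 131.72 nM.
ABC15A signalling peptide: 232 × (1/2)^(11.9/3.72) = 232 × (1/2)^3.1989 ≈ 25.265 nM.
Ratio ≈ 131.72 / 25.265 ≈ 5.2137.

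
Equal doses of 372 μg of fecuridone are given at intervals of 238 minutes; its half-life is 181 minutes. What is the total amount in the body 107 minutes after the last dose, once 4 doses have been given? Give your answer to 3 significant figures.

402 μg

The 4 doses were given 821, 583, 345, 107 minutes ago.
Total = 372·(1/2)^(821/181) + 372·(1/2)^(583/181) + 372·(1/2)^(345/181) + 372·(1/2)^(107/181)
      = 16.036 + 39.896 + 99.256 + 246.94 ≈ 402.12 μg.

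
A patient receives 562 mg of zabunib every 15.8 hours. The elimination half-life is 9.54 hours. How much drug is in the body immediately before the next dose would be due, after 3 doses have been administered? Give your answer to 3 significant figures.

253 mg

The 3 doses were given 47.4, 31.6, 15.8 hours ago.
Total = 562·(1/2)^(47.4/9.54) + 562·(1/2)^(31.6/9.54) + 562·(1/2)^(15.8/9.54)
      = 17.95 + 56.574 + 178.31 ≈ 252.83 mg.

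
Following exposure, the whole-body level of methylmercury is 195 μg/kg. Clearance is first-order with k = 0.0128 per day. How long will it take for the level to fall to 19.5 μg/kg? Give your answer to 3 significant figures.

180 days

t½ = ln 2 / k = 0.69315 / 0.0128 ≈ 54.152 days.
Fraction remaining = 19.5/195 ≈ 0.1.
n = log₂(195/19.5) = ln(10)/ln 2 ≈ 3.3219 half-lives.
t = n × t½ = 3.3219 × 54.152 ≈ 179.89 days.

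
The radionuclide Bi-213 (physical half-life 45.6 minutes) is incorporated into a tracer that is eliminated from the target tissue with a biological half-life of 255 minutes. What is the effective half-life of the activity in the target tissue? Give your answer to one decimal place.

1/t_eff = 1/t_phys + 1/t_biol = 1/45.6 + 1/255 = 0.025851 per minute.
t_eff = 45.6 × 255 / (45.6 + 255) ≈ 38.683 minutes.

38.7 minutes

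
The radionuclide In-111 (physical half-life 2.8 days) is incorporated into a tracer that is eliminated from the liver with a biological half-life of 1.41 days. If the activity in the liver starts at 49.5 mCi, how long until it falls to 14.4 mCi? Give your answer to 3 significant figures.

1.67 days

1/t_eff = 1/t_phys + 1/t_biol = 1/2.8 + 1/1.41 = 1.0664 per day.
t_eff = 2.8 × 1.41 / (2.8 + 1.41) ≈ 0.93777 days.
n = log₂(49.5/14.4) ≈ 1.7814; t = 1.7814 × 0.93777 ≈ 1.6705 days.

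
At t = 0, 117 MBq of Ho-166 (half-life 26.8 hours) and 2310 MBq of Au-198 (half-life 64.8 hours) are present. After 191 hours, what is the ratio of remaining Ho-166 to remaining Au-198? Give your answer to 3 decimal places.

Ho-166: 117 × (1/2)^(191/26.8) = 117 × (1/2)^7.1269 ≈ 0.83712 MBq.
Au-198: 2310 × (1/2)^(191/64.8) = 2310 × (1/2)^2.9475 ≈ 299.44 MBq.
Ratio ≈ 0.83712 / 299.44 ≈ 0.0027956.

0.003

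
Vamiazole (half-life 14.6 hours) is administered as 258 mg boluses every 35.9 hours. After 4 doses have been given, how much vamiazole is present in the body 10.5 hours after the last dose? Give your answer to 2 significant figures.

190 mg

The 4 doses were given 118.2, 82.3, 46.4, 10.5 hours ago.
Total = 258·(1/2)^(118.2/14.6) + 258·(1/2)^(82.3/14.6) + 258·(1/2)^(46.4/14.6) + 258·(1/2)^(10.5/14.6)
      = 0.943 + 5.1846 + 28.505 + 156.72 ≈ 191.35 mg.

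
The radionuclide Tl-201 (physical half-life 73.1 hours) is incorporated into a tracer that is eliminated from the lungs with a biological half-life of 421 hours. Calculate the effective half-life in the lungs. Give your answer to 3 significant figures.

1/t_eff = 1/t_phys + 1/t_biol = 1/73.1 + 1/421 = 0.016055 per hour.
t_eff = 73.1 × 421 / (73.1 + 421) ≈ 62.285 hours.

62.3 hours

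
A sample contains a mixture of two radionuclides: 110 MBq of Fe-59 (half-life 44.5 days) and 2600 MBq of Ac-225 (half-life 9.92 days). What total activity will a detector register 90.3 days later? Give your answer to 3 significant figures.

Fe-59: 110 × (1/2)^(90.3/44.5) = 110 × (1/2)^2.0292 ≈ 26.949 MBq.
Ac-225: 2600 × (1/2)^(90.3/9.92) = 2600 × (1/2)^9.1028 ≈ 4.7288 MBq.
Total = 26.949 + 4.7288 ≈ 31.678 MBq.

31.7 MBq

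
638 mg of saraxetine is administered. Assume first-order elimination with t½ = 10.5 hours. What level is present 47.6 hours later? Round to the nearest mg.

28 mg

Number of half-lives: n = 47.6/10.5 ≈ 4.5333.
Remaining = 638 × (1/2)^4.5333 = 638 × 0.043185 ≈ 27.552 mg.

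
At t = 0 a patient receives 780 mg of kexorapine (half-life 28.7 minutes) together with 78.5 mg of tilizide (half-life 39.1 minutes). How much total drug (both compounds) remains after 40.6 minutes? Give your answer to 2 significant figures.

kexorapine: 780 × (1/2)^(40.6/28.7) = 780 × (1/2)^1.4146 ≈ 292.58 mg.
tilizide: 78.5 × (1/2)^(40.6/39.1) = 78.5 × (1/2)^1.0384 ≈ 38.22 mg.
Total = 292.58 + 38.22 ≈ 330.8 mg.

330 mg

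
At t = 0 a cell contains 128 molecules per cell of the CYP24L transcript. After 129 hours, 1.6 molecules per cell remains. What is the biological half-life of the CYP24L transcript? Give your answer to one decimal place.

A/A₀ = 1.6/128 ≈ 0.0125.
n = log₂(80) ≈ 6.3219 half-lives elapsed in 129 hours.
t½ = 129/6.3219 ≈ 20.405 hours.

20.4 hours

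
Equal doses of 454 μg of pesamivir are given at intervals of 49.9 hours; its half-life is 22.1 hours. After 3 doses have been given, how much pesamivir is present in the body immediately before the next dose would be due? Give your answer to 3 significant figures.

119 μg

The 3 doses were given 149.7, 99.8, 49.9 hours ago.
Total = 454·(1/2)^(149.7/22.1) + 454·(1/2)^(99.8/22.1) + 454·(1/2)^(49.9/22.1)
      = 4.1491 + 19.845 + 94.919 ≈ 118.91 μg.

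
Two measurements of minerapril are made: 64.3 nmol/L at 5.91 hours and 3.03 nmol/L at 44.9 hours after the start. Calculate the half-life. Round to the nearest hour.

9 hours

Over Δt = 44.9 − 5.91 = 38.99 hours, the level fell by a factor of 64.3/3.03 ≈ 21.221.
n = log₂(21.221) ≈ 4.4074 half-lives, so t½ = 38.99/4.4074 ≈ 8.8464 hours.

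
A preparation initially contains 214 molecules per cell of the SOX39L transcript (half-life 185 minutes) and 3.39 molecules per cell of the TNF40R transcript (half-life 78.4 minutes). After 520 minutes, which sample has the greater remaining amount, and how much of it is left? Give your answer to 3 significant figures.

SOX39L transcript: 214 × (1/2)^2.8108 ≈ 30.498 molecules per cell.
TNF40R transcript: 3.39 × (1/2)^6.6327 ≈ 0.034164 molecules per cell.
SOX39L transcript has more remaining, at ≈ 30.498 molecules per cell.

SOX39L transcript, 30.5 molecules per cell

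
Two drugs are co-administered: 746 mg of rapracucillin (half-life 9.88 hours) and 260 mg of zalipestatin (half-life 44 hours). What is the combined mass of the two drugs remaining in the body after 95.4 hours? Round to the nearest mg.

rapracucillin: 746 × (1/2)^(95.4/9.88) = 746 × (1/2)^9.6559 ≈ 0.92477 mg.
zalipestatin: 260 × (1/2)^(95.4/44) = 260 × (1/2)^2.1682 ≈ 57.848 mg.
Total = 0.92477 + 57.848 ≈ 58.772 mg.

59 mg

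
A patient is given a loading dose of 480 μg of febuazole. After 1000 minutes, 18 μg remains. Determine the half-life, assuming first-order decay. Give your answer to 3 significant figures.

A/A₀ = 18/480 ≈ 0.0375.
n = log₂(26.667) ≈ 4.737 half-lives elapsed in 1000 minutes.
t½ = 1000/4.737 ≈ 211.11 minutes.

211 minutes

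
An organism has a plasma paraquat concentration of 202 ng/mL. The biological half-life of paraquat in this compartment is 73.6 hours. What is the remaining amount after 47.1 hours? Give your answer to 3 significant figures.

130 ng/mL

Number of half-lives: n = 47.1/73.6 ≈ 0.63995.
Remaining = 202 × (1/2)^0.63995 = 202 × 0.64174 ≈ 129.63 ng/mL.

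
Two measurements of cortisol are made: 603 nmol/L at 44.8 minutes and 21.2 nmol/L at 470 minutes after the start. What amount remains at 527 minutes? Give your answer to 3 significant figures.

13.5 nmol/L

Over Δt = 470 − 44.8 = 425.2 minutes, the level fell by a factor of 603/21.2 ≈ 28.443.
n = log₂(28.443) ≈ 4.83 half-lives, so t½ = 425.2/4.83 ≈ 88.033 minutes.
From t = 470 to t = 527: 21.2 × (1/2)^((527−470)/88.033) ≈ 13.534 nmol/L.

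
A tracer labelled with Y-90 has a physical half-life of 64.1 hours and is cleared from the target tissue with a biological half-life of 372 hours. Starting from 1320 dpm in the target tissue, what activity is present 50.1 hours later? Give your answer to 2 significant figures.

700 dpm

1/t_eff = 1/t_phys + 1/t_biol = 1/64.1 + 1/372 = 0.018289 per hour.
t_eff = 64.1 × 372 / (64.1 + 372) ≈ 54.678 hours.
Remaining = 1320 × (1/2)^(50.1/54.678) = 1320 × (1/2)^0.91627 ≈ 699.44 dpm.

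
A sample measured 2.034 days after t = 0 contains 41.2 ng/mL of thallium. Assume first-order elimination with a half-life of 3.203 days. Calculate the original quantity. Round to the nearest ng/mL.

Number of half-lives elapsed: n = 2.034/3.203 ≈ 0.63503.
A₀ = A × 2^n = 41.2 × 2^0.63503 = 41.2 × 1.553 ≈ 63.982 ng/mL.

64 ng/mL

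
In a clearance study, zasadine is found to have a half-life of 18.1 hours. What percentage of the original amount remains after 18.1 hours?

n = 18.1/18.1 ≈ 1 half-life.
Fraction remaining = (1/2)^1 ≈ 0.5, i.e. 50%.

50%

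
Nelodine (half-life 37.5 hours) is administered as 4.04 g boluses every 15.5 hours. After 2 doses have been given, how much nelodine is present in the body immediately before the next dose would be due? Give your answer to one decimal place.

The 2 doses were given 31, 15.5 hours ago.
Total = 4.04·(1/2)^(31/37.5) + 4.04·(1/2)^(15.5/37.5)
      = 2.2779 + 3.0336 ≈ 5.3115 g.

5.3 g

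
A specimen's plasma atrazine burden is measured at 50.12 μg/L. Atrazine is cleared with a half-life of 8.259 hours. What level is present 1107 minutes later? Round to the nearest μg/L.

11 μg/L

Convert the elapsed time: 1107 minutes = 18.45 hours.
Number of half-lives: n = 18.45/8.259 ≈ 2.2339.
Remaining = 50.12 × (1/2)^2.2339 = 50.12 × 0.21258 ≈ 10.654 μg/L.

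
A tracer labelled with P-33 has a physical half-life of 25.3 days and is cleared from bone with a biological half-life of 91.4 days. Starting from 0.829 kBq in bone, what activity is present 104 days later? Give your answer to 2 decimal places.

1/t_eff = 1/t_phys + 1/t_biol = 1/25.3 + 1/91.4 = 0.050467 per day.
t_eff = 25.3 × 91.4 / (25.3 + 91.4) ≈ 19.815 days.
Remaining = 0.829 × (1/2)^(104/19.815) = 0.829 × (1/2)^5.2485 ≈ 0.021807 kBq.

0.02 kBq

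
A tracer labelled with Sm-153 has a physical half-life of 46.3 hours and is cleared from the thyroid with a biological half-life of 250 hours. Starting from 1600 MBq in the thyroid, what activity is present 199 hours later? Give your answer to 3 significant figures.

1/t_eff = 1/t_phys + 1/t_biol = 1/46.3 + 1/250 = 0.025598 per hour.
t_eff = 46.3 × 250 / (46.3 + 250) ≈ 39.065 hours.
Remaining = 1600 × (1/2)^(199/39.065) = 1600 × (1/2)^5.0941 ≈ 46.844 MBq.

46.8 MBq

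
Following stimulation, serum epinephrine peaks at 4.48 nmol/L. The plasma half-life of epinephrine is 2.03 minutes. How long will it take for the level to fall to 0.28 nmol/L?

0.28/4.48 = 1/16, so 4 half-lives have elapsed.
t = 4 × 2.03 = 8.12 minutes.

8.12 minutes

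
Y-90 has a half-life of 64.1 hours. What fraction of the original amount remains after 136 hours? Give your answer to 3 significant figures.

0.230

n = 136/64.1 ≈ 2.1217 half-lives.
Fraction remaining = (1/2)^2.1217 ≈ 0.22978.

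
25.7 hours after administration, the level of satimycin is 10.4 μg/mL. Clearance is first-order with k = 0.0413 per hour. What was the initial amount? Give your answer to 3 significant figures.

t½ = ln 2 / k = 0.69315 / 0.0413 ≈ 16.783 hours.
Number of half-lives elapsed: n = 25.7/16.783 ≈ 1.5313.
A₀ = A × 2^n = 10.4 × 2^1.5313 = 10.4 × 2.8904 ≈ 30.061 μg/mL.

30.1 μg/mL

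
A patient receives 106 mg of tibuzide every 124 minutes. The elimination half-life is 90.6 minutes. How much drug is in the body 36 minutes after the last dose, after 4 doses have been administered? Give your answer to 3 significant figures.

The 4 doses were given 408, 284, 160, 36 minutes ago.
Total = 106·(1/2)^(408/90.6) + 106·(1/2)^(284/90.6) + 106·(1/2)^(160/90.6) + 106·(1/2)^(36/90.6)
      = 4.6738 + 12.069 + 31.166 + 80.481 ≈ 128.39 mg.

128 mg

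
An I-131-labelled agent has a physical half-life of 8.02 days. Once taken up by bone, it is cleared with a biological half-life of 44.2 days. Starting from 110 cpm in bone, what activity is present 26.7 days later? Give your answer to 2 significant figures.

1/t_eff = 1/t_phys + 1/t_biol = 1/8.02 + 1/44.2 = 0.14731 per day.
t_eff = 8.02 × 44.2 / (8.02 + 44.2) ≈ 6.7883 days.
Remaining = 110 × (1/2)^(26.7/6.7883) = 110 × (1/2)^3.9332 ≈ 7.2006 cpm.

7.2 cpm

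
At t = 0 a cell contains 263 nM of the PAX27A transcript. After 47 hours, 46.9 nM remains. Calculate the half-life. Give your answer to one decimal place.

A/A₀ = 46.9/263 ≈ 0.17833.
n = log₂(5.6077) ≈ 2.4874 half-lives elapsed in 47 hours.
t½ = 47/2.4874 ≈ 18.895 hours.

18.9 hours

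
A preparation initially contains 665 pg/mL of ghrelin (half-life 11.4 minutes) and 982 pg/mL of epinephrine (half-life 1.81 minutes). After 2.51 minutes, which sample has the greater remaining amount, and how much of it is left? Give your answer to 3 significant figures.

ghrelin, 571 pg/mL

ghrelin: 665 × (1/2)^0.22018 ≈ 570.88 pg/mL.
epinephrine: 982 × (1/2)^1.3867 ≈ 375.54 pg/mL.
Ghrelin has more remaining, at ≈ 570.88 pg/mL.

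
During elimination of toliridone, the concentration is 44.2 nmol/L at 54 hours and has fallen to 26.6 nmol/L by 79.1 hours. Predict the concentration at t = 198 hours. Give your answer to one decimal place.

Over Δt = 79.1 − 54 = 25.1 hours, the level fell by a factor of 44.2/26.6 ≈ 1.6617.
n = log₂(1.6617) ≈ 0.73262 half-lives, so t½ = 25.1/0.73262 ≈ 34.261 hours.
From t = 79.1 to t = 198: 26.6 × (1/2)^((198−79.1)/34.261) ≈ 2.3998 nmol/L.

2.4 nmol/L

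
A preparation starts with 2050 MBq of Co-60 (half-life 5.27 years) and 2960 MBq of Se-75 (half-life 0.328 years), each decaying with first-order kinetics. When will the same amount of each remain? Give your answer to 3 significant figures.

0.185 years

Set 2050·(1/2)^(t/5.27) = 2960·(1/2)^(t/0.328).
Taking log₂: log₂(2050/2960) = t·(1/5.27 − 1/0.328).
log₂(0.69257) = -0.52997; 1/5.27 − 1/0.328 = -2.859.
t = -0.52997 / -2.859 ≈ 0.18537 years.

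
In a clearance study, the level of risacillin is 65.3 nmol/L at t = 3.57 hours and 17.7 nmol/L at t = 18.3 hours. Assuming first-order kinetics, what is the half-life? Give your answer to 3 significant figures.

7.82 hours

Over Δt = 18.3 − 3.57 = 14.73 hours, the level fell by a factor of 65.3/17.7 ≈ 3.6893.
n = log₂(3.6893) ≈ 1.8833 half-lives, so t½ = 14.73/1.8833 ≈ 7.8212 hours.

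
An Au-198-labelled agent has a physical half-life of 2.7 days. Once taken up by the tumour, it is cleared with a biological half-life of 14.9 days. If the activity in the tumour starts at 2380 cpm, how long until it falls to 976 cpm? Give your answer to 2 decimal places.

1/t_eff = 1/t_phys + 1/t_biol = 1/2.7 + 1/14.9 = 0.43748 per day.
t_eff = 2.7 × 14.9 / (2.7 + 14.9) ≈ 2.2858 days.
n = log₂(2380/976) ≈ 1.286; t = 1.286 × 2.2858 ≈ 2.9396 days.

2.94 days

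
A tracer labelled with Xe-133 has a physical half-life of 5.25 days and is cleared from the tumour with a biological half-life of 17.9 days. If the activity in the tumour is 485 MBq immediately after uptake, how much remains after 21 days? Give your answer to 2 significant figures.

13 MBq

1/t_eff = 1/t_phys + 1/t_biol = 1/5.25 + 1/17.9 = 0.24634 per day.
t_eff = 5.25 × 17.9 / (5.25 + 17.9) ≈ 4.0594 days.
Remaining = 485 × (1/2)^(21/4.0594) = 485 × (1/2)^5.1732 ≈ 13.442 MBq.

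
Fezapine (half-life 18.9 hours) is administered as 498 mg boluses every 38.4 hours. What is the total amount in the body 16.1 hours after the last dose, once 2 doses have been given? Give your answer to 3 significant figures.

343 mg

The 2 doses were given 54.5, 16.1 hours ago.
Total = 498·(1/2)^(54.5/18.9) + 498·(1/2)^(16.1/18.9)
      = 67.481 + 275.93 ≈ 343.41 mg.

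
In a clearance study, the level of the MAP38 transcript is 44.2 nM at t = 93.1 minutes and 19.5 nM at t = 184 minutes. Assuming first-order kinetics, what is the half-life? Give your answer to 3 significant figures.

77.0 minutes

Over Δt = 184 − 93.1 = 90.9 minutes, the level fell by a factor of 44.2/19.5 ≈ 2.2667.
n = log₂(2.2667) ≈ 1.1806 half-lives, so t½ = 90.9/1.1806 ≈ 76.997 minutes.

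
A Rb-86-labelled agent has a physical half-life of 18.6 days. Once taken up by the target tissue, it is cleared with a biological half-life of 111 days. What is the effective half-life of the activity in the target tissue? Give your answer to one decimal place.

1/t_eff = 1/t_phys + 1/t_biol = 1/18.6 + 1/111 = 0.062772 per day.
t_eff = 18.6 × 111 / (18.6 + 111) ≈ 15.931 days.

15.9 days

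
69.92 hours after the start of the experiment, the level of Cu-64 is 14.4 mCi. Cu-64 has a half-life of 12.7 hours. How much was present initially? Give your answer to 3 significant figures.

654 mCi

Number of half-lives elapsed: n = 69.92/12.7 ≈ 5.5055.
A₀ = A × 2^n = 14.4 × 2^5.5055 = 14.4 × 45.428 ≈ 654.16 mCi.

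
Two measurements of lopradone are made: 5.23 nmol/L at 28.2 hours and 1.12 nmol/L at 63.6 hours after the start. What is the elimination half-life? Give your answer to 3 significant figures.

Over Δt = 63.6 − 28.2 = 35.4 hours, the level fell by a factor of 5.23/1.12 ≈ 4.6696.
n = log₂(4.6696) ≈ 2.2233 half-lives, so t½ = 35.4/2.2233 ≈ 15.922 hours.

15.9 hours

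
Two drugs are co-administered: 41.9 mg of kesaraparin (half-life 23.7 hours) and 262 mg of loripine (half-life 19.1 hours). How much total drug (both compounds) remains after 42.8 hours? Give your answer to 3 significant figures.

kesaraparin: 41.9 × (1/2)^(42.8/23.7) = 41.9 × (1/2)^1.8059 ≈ 11.983 mg.
loripine: 262 × (1/2)^(42.8/19.1) = 262 × (1/2)^2.2408 ≈ 55.43 mg.
Total = 11.983 + 55.43 ≈ 67.413 mg.

67.4 mg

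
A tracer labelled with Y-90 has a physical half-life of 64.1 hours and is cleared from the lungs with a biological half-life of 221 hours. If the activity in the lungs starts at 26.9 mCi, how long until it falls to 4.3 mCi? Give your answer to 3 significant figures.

1/t_eff = 1/t_phys + 1/t_biol = 1/64.1 + 1/221 = 0.020126 per hour.
t_eff = 64.1 × 221 / (64.1 + 221) ≈ 49.688 hours.
n = log₂(26.9/4.3) ≈ 2.6452; t = 2.6452 × 49.688 ≈ 131.44 hours.

131 hours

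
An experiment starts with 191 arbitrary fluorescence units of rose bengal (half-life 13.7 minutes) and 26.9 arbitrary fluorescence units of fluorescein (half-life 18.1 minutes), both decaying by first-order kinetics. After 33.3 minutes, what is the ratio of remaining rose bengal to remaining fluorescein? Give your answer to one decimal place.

rose bengal: 191 × (1/2)^(33.3/13.7) = 191 × (1/2)^2.4307 ≈ 35.427 arbitrary fluorescence units.
fluorescein: 26.9 × (1/2)^(33.3/18.1) = 26.9 × (1/2)^1.8398 ≈ 7.5149 arbitrary fluorescence units.
Ratio ≈ 35.427 / 7.5149 ≈ 4.7142.

4.7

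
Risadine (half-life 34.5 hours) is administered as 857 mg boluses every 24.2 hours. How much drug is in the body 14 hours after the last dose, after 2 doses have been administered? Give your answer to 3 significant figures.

1040 mg

The 2 doses were given 38.2, 14 hours ago.
Total = 857·(1/2)^(38.2/34.5) + 857·(1/2)^(14/34.5)
      = 397.8 + 646.88 ≈ 1044.7 mg.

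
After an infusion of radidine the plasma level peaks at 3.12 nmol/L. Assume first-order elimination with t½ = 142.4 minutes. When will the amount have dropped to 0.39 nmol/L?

0.39/3.12 = 1/8, so 3 half-lives have elapsed.
t = 3 × 142.4 = 427.2 minutes.

427.2 minutes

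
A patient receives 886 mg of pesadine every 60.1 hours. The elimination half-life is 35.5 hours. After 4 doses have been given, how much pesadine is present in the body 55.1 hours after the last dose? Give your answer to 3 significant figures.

433 mg

The 4 doses were given 235.4, 175.3, 115.2, 55.1 hours ago.
Total = 886·(1/2)^(235.4/35.5) + 886·(1/2)^(175.3/35.5) + 886·(1/2)^(115.2/35.5) + 886·(1/2)^(55.1/35.5)
      = 8.9394 + 28.903 + 93.448 + 302.14 ≈ 433.43 mg.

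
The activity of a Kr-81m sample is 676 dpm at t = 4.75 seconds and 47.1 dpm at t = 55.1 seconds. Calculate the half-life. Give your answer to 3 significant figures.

Over Δt = 55.1 − 4.75 = 50.35 seconds, the level fell by a factor of 676/47.1 ≈ 14.352.
n = log₂(14.352) ≈ 3.8432 half-lives, so t½ = 50.35/3.8432 ≈ 13.101 seconds.

13.1 seconds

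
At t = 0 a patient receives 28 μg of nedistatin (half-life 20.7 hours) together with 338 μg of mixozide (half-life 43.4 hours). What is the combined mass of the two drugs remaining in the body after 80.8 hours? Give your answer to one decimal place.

94.9 μg

nedistatin: 28 × (1/2)^(80.8/20.7) = 28 × (1/2)^3.9034 ≈ 1.8712 μg.
mixozide: 338 × (1/2)^(80.8/43.4) = 338 × (1/2)^1.8618 ≈ 92.998 μg.
Total = 1.8712 + 92.998 ≈ 94.869 μg.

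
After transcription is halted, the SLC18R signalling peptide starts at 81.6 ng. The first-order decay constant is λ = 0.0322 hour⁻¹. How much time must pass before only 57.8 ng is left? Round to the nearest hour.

11 hours

t½ = ln 2 / λ = 0.69315 / 0.0322 ≈ 21.526 hours.
Fraction remaining = 57.8/81.6 ≈ 0.70833.
n = log₂(81.6/57.8) = ln(1.4118)/ln 2 ≈ 0.4975 half-lives.
t = n × t½ = 0.4975 × 21.526 ≈ 10.709 hours.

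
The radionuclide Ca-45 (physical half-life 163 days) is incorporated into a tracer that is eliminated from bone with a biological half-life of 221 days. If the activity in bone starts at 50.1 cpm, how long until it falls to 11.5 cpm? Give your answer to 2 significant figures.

200 days

1/t_eff = 1/t_phys + 1/t_biol = 1/163 + 1/221 = 0.01066 per day.
t_eff = 163 × 221 / (163 + 221) ≈ 93.81 days.
n = log₂(50.1/11.5) ≈ 2.1232; t = 2.1232 × 93.81 ≈ 199.17 days.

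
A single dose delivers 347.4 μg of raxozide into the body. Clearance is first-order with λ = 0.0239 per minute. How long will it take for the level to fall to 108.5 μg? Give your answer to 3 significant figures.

t½ = ln 2 / λ = 0.69315 / 0.0239 ≈ 29.002 minutes.
Fraction remaining = 108.5/347.4 ≈ 0.31232.
n = log₂(347.4/108.5) = ln(3.2018)/ln 2 ≈ 1.6789 half-lives.
t = n × t½ = 1.6789 × 29.002 ≈ 48.691 minutes.

48.7 minutes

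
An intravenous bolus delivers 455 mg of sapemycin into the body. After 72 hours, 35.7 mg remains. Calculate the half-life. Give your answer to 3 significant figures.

19.6 hours

A/A₀ = 35.7/455 ≈ 0.078462.
n = log₂(12.745) ≈ 3.6719 half-lives elapsed in 72 hours.
t½ = 72/3.6719 ≈ 19.609 hours.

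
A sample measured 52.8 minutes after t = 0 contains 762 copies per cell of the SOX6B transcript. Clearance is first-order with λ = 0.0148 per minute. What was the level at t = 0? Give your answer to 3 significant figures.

t½ = ln 2 / λ = 0.69315 / 0.0148 ≈ 46.834 minutes.
Number of half-lives elapsed: n = 52.8/46.834 ≈ 1.1274.
A₀ = A × 2^n = 762 × 2^1.1274 = 762 × 2.1846 ≈ 1664.7 copies per cell.

1660 copies per cell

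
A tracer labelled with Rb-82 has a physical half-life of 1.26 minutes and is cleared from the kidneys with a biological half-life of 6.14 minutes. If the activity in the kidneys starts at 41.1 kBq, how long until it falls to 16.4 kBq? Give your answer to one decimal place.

1/t_eff = 1/t_phys + 1/t_biol = 1/1.26 + 1/6.14 = 0.95652 per minute.
t_eff = 1.26 × 6.14 / (1.26 + 6.14) ≈ 1.0455 minutes.
n = log₂(41.1/16.4) ≈ 1.3254; t = 1.3254 × 1.0455 ≈ 1.3857 minutes.

1.4 minutes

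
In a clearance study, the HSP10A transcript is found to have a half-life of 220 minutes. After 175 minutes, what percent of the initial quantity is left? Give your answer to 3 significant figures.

57.6%

n = 175/220 ≈ 0.79545 half-lives.
Fraction remaining = (1/2)^0.79545 ≈ 0.57616, i.e. 57.616%.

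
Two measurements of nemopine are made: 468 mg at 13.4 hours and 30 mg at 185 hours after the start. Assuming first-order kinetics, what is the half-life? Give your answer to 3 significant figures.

43.3 hours

Over Δt = 185 − 13.4 = 171.6 hours, the level fell by a factor of 468/30 ≈ 15.6.
n = log₂(15.6) ≈ 3.9635 half-lives, so t½ = 171.6/3.9635 ≈ 43.295 hours.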